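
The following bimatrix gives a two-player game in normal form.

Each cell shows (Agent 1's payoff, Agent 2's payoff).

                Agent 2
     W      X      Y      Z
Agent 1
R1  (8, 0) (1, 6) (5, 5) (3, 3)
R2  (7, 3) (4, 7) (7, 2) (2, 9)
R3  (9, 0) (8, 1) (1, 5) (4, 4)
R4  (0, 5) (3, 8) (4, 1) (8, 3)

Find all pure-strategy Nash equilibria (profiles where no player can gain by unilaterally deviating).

This game has no pure Nash equilibrium.

(R1, W): Agent 1 can switch to R3 (8 → 9). Not NE.
(R1, X): Agent 1 can switch to R2 (1 → 4). Not NE.
(R1, Y): Agent 1 can switch to R2 (5 → 7). Not NE.
(R1, Z): Agent 1 can switch to R3 (3 → 4). Not NE.
(R2, W): Agent 1 can switch to R1 (7 → 8). Not NE.
(R2, X): Agent 1 can switch to R3 (4 → 8). Not NE.
(The remaining 10 profiles each have a profitable deviation by the same check.)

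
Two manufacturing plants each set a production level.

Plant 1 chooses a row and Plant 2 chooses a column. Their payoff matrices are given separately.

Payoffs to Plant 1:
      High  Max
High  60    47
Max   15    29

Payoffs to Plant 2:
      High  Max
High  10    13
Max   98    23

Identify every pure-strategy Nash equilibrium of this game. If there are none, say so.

The unique pure-strategy Nash equilibrium is (High, Max).

For each player, find the best response to each opponent profile; mutual best responses are the pure NE.
Plant 1 against High: payoffs 60, 15 → best response High.
Plant 1 against Max: payoffs 47, 29 → best response High.
Plant 2 against High: payoffs 10, 13 → best response Max.
Plant 2 against Max: payoffs 98, 23 → best response High.
Mutual best responses: (High, Max).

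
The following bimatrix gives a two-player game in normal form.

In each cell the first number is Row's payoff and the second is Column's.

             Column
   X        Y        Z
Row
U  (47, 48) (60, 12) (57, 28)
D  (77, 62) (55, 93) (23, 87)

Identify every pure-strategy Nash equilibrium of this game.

For each strategy profile, look for a profitable unilateral deviation.
(U, X): Row can switch to D (47 → 77). Not NE.
(U, Y): Column can switch to X (12 → 48). Not NE.
(U, Z): Column can switch to X (28 → 48). Not NE.
(D, X): Column can switch to Y (62 → 93). Not NE.
(D, Y): Row can switch to U (55 → 60). Not NE.
(D, Z): Row can switch to U (23 → 57). Not NE.

There is no pure-strategy Nash equilibrium.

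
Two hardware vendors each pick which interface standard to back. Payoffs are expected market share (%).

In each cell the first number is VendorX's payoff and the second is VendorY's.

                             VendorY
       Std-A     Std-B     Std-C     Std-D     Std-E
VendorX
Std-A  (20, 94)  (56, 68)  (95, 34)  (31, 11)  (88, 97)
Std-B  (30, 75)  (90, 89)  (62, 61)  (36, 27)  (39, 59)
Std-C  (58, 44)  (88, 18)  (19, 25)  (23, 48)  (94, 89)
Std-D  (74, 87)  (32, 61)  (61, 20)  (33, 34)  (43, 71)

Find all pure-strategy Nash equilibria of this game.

(Std-A, Std-A): VendorX can switch to Std-B (20 → 30). Not NE.
(Std-A, Std-B): VendorX can switch to Std-B (56 → 90). Not NE.
(Std-A, Std-C): VendorY can switch to Std-A (34 → 94). Not NE.
(Std-A, Std-D): VendorX can switch to Std-B (31 → 36). Not NE.
(Std-A, Std-E): VendorX can switch to Std-C (88 → 94). Not NE.
(Std-B, Std-A): VendorX can switch to Std-C (30 → 58). Not NE.
(Std-B, Std-B): VendorX gets 90, best alternative 88; VendorY gets 89, best alternative 75. No profitable deviation — NE.
(Std-B, Std-C): VendorX can switch to Std-A (62 → 95). Not NE.
(Std-B, Std-D): VendorY can switch to Std-A (27 → 75). Not NE.
(Std-B, Std-E): VendorX can switch to Std-A (39 → 88). Not NE.
(Std-C, Std-A): VendorX can switch to Std-D (58 → 74). Not NE.
(Std-C, Std-E): VendorX gets 94, best alternative 88; VendorY gets 89, best alternative 48. No profitable deviation — NE.
(Std-D, Std-A): VendorX gets 74, best alternative 58; VendorY gets 87, best alternative 71. No profitable deviation — NE.
(The remaining 7 profiles each have a profitable deviation by the same check.)

Pure-strategy Nash equilibria: (Std-B, Std-B), (Std-C, Std-E), (Std-D, Std-A)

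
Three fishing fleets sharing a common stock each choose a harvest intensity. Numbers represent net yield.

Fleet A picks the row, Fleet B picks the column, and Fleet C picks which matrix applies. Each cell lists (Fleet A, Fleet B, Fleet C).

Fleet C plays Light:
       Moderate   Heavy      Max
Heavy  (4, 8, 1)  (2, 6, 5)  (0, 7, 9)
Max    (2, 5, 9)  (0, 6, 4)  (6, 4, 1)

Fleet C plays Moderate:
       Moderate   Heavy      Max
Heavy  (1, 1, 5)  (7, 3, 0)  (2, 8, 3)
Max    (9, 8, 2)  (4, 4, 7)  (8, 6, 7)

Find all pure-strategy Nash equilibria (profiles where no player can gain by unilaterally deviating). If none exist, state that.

Fleet A against (Moderate, Light): payoffs 4, 2 → best response Heavy.
Fleet A against (Moderate, Moderate): payoffs 1, 9 → best response Max.
Fleet A against (Heavy, Light): payoffs 2, 0 → best response Heavy.
Fleet A against (Heavy, Moderate): payoffs 7, 4 → best response Heavy.
Fleet A against (Max, Light): payoffs 0, 6 → best response Max.
Fleet A against (Max, Moderate): payoffs 2, 8 → best response Max.
Fleet B against (Heavy, Light): payoffs 8, 6, 7 → best response Moderate.
Fleet B against (Heavy, Moderate): payoffs 1, 3, 8 → best response Max.
Fleet B against (Max, Light): payoffs 5, 6, 4 → best response Heavy.
Fleet B against (Max, Moderate): payoffs 8, 4, 6 → best response Moderate.
Fleet C against (Heavy, Moderate): payoffs 1, 5 → best response Moderate.
Fleet C against (Heavy, Heavy): payoffs 5, 0 → best response Light.
Fleet C against (Heavy, Max): payoffs 9, 3 → best response Light.
Fleet C against (Max, Moderate): payoffs 9, 2 → best response Light.
Fleet C against (Max, Heavy): payoffs 4, 7 → best response Moderate.
Fleet C against (Max, Max): payoffs 1, 7 → best response Moderate.
No profile is a mutual best response for all players.

none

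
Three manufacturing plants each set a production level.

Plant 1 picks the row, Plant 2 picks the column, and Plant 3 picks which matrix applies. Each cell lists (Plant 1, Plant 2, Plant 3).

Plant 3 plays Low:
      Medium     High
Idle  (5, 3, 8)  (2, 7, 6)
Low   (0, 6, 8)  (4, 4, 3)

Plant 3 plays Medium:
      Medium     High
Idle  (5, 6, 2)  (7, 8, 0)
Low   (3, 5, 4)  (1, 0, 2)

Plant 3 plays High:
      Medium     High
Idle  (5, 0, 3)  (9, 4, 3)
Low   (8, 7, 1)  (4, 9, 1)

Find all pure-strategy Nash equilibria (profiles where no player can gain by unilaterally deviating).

Plant 1 against (Medium, Low): payoffs 5, 0 → best response Idle.
Plant 1 against (Medium, Medium): payoffs 5, 3 → best response Idle.
Plant 1 against (Medium, High): payoffs 5, 8 → best response Low.
Plant 1 against (High, Low): payoffs 2, 4 → best response Low.
Plant 1 against (High, Medium): payoffs 7, 1 → best response Idle.
Plant 1 against (High, High): payoffs 9, 4 → best response Idle.
Plant 2 against (Idle, Low): payoffs 3, 7 → best response High.
Plant 2 against (Idle, Medium): payoffs 6, 8 → best response High.
Plant 2 against (Idle, High): payoffs 0, 4 → best response High.
Plant 2 against (Low, Low): payoffs 6, 4 → best response Medium.
Plant 2 against (Low, Medium): payoffs 5, 0 → best response Medium.
Plant 2 against (Low, High): payoffs 7, 9 → best response High.
Plant 3 against (Idle, Medium): payoffs 8, 2, 3 → best response Low.
Plant 3 against (Idle, High): payoffs 6, 0, 3 → best response Low.
Plant 3 against (Low, Medium): payoffs 8, 4, 1 → best response Low.
Plant 3 against (Low, High): payoffs 3, 2, 1 → best response Low.
No profile is a mutual best response for all players.

This game has no pure Nash equilibrium.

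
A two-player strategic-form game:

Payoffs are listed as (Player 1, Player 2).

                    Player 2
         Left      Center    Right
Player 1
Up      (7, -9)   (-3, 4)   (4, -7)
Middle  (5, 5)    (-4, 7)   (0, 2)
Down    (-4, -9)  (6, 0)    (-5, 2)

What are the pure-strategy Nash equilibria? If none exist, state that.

There is no pure-strategy Nash equilibrium.

Player 1 against Left: payoffs 7, 5, -4 → best response Up.
Player 1 against Center: payoffs -3, -4, 6 → best response Down.
Player 1 against Right: payoffs 4, 0, -5 → best response Up.
Player 2 against Up: payoffs -9, 4, -7 → best response Center.
Player 2 against Middle: payoffs 5, 7, 2 → best response Center.
Player 2 against Down: payoffs -9, 0, 2 → best response Right.
No profile is a mutual best response for all players.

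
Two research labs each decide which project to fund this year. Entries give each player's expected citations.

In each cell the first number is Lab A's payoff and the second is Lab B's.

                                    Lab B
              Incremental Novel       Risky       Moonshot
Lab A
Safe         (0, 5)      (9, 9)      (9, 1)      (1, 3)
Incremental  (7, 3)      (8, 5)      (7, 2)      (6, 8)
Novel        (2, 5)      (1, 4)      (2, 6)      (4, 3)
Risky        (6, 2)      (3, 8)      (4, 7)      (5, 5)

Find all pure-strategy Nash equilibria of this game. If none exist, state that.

Lab A against Incremental: payoffs 0, 7, 2, 6 → best response Incremental.
Lab A against Novel: payoffs 9, 8, 1, 3 → best response Safe.
Lab A against Risky: payoffs 9, 7, 2, 4 → best response Safe.
Lab A against Moonshot: payoffs 1, 6, 4, 5 → best response Incremental.
Lab B against Safe: payoffs 5, 9, 1, 3 → best response Novel.
Lab B against Incremental: payoffs 3, 5, 2, 8 → best response Moonshot.
Lab B against Novel: payoffs 5, 4, 6, 3 → best response Risky.
Lab B against Risky: payoffs 2, 8, 7, 5 → best response Novel.
Mutual best responses: (Safe, Novel); (Incremental, Moonshot).

Pure-strategy Nash equilibria: (Safe, Novel), (Incremental, Moonshot)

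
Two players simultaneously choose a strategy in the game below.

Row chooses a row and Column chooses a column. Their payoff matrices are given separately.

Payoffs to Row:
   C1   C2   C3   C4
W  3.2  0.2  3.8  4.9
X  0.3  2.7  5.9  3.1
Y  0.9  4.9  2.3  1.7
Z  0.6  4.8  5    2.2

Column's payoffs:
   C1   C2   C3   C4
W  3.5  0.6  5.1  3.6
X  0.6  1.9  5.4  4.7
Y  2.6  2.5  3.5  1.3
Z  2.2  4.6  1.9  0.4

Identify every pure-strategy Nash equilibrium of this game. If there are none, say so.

The unique pure-strategy Nash equilibrium is (X, C3).

Row against C1: payoffs 3.2, 0.3, 0.9, 0.6 → best response W.
Row against C2: payoffs 0.2, 2.7, 4.9, 4.8 → best response Y.
Row against C3: payoffs 3.8, 5.9, 2.3, 5 → best response X.
Row against C4: payoffs 4.9, 3.1, 1.7, 2.2 → best response W.
Column against W: payoffs 3.5, 0.6, 5.1, 3.6 → best response C3.
Column against X: payoffs 0.6, 1.9, 5.4, 4.7 → best response C3.
Column against Y: payoffs 2.6, 2.5, 3.5, 1.3 → best response C3.
Column against Z: payoffs 2.2, 4.6, 1.9, 0.4 → best response C2.
Mutual best responses: (X, C3).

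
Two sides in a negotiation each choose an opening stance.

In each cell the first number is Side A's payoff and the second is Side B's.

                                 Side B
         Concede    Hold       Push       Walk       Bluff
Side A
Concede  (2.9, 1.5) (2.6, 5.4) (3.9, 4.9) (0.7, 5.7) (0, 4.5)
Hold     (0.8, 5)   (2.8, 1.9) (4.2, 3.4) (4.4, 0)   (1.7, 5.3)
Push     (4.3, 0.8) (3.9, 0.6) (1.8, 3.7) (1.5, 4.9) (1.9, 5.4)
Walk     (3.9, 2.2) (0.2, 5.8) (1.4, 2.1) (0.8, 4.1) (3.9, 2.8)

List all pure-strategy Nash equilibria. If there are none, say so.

none

Check each profile: it is a Nash equilibrium iff no player can strictly gain by switching unilaterally.
(Concede, Concede): Side A can switch to Push (2.9 → 4.3). Not NE.
(Concede, Hold): Side A can switch to Hold (2.6 → 2.8). Not NE.
(Concede, Push): Side A can switch to Hold (3.9 → 4.2). Not NE.
(Concede, Walk): Side A can switch to Hold (0.7 → 4.4). Not NE.
(Concede, Bluff): Side A can switch to Hold (0 → 1.7). Not NE.
(Hold, Concede): Side A can switch to Concede (0.8 → 2.9). Not NE.
(The remaining 14 profiles each have a profitable deviation by the same check.)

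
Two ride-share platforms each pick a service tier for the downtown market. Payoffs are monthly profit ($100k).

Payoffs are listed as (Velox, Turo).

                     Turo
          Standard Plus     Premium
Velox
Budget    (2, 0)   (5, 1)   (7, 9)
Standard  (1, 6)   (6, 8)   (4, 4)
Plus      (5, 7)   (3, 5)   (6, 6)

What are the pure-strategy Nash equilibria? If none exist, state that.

The pure Nash equilibria are (Budget, Premium), (Standard, Plus), (Plus, Standard).

For each strategy profile, look for a profitable unilateral deviation.
(Budget, Standard): Velox can switch to Plus (2 → 5). Not NE.
(Budget, Plus): Velox can switch to Standard (5 → 6). Not NE.
(Budget, Premium): Velox gets 7, best alternative 6; Turo gets 9, best alternative 1. No profitable deviation — NE.
(Standard, Standard): Velox can switch to Budget (1 → 2). Not NE.
(Standard, Plus): Velox gets 6, best alternative 5; Turo gets 8, best alternative 6. No profitable deviation — NE.
(Standard, Premium): Velox can switch to Budget (4 → 7). Not NE.
(Plus, Standard): Velox gets 5, best alternative 2; Turo gets 7, best alternative 6. No profitable deviation — NE.
(Plus, Plus): Velox can switch to Budget (3 → 5). Not NE.
(Plus, Premium): Velox can switch to Budget (6 → 7). Not NE.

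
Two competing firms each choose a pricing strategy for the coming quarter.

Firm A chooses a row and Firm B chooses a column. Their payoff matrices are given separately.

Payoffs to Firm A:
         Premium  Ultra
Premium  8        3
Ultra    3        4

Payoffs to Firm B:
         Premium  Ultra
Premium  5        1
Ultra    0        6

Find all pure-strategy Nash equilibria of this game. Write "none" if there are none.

(Premium, Premium): Firm A gets 8, best alternative 3; Firm B gets 5, best alternative 1. No profitable deviation — NE.
(Premium, Ultra): Firm A can switch to Ultra (3 → 4). Not NE.
(Ultra, Premium): Firm A can switch to Premium (3 → 8). Not NE.
(Ultra, Ultra): Firm A gets 4, best alternative 3; Firm B gets 6, best alternative 0. No profitable deviation — NE.

Pure-strategy Nash equilibria: (Premium, Premium), (Ultra, Ultra)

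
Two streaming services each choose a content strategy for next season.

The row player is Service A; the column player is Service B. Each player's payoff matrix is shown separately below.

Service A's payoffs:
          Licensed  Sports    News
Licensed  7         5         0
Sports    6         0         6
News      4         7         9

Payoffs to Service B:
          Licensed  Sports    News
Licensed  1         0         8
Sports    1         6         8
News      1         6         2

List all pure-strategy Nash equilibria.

The unique pure-strategy Nash equilibrium is (News, Sports).

(Licensed, Licensed): Service B can switch to News (1 → 8). Not NE.
(Licensed, Sports): Service A can switch to News (5 → 7). Not NE.
(Licensed, News): Service A can switch to Sports (0 → 6). Not NE.
(Sports, Licensed): Service A can switch to Licensed (6 → 7). Not NE.
(Sports, Sports): Service A can switch to Licensed (0 → 5). Not NE.
(Sports, News): Service A can switch to News (6 → 9). Not NE.
(News, Licensed): Service A can switch to Licensed (4 → 7). Not NE.
(News, Sports): Service A gets 7, best alternative 5; Service B gets 6, best alternative 2. No profitable deviation — NE.
(News, News): Service B can switch to Sports (2 → 6). Not NE.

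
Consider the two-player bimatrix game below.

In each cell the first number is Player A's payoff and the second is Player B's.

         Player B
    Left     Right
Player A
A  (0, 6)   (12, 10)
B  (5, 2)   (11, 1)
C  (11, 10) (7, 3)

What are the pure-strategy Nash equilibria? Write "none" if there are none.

Player A against Left: payoffs 0, 5, 11 → best response C.
Player A against Right: payoffs 12, 11, 7 → best response A.
Player B against A: payoffs 6, 10 → best response Right.
Player B against B: payoffs 2, 1 → best response Left.
Player B against C: payoffs 10, 3 → best response Left.
Mutual best responses: (A, Right); (C, Left).

The pure Nash equilibria are (A, Right); (C, Left).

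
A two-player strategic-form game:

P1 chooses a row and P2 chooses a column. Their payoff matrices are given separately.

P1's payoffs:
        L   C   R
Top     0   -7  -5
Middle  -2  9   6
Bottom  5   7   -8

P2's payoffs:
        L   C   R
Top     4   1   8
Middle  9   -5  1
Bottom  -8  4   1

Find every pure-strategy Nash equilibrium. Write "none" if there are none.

Mark each player's best response to every combination of opponents' strategies; a profile where every player is best-responding is a pure Nash equilibrium.
P1 against L: payoffs 0, -2, 5 → best response Bottom.
P1 against C: payoffs -7, 9, 7 → best response Middle.
P1 against R: payoffs -5, 6, -8 → best response Middle.
P2 against Top: payoffs 4, 1, 8 → best response R.
P2 against Middle: payoffs 9, -5, 1 → best response L.
P2 against Bottom: payoffs -8, 4, 1 → best response C.
No profile is a mutual best response for all players.

none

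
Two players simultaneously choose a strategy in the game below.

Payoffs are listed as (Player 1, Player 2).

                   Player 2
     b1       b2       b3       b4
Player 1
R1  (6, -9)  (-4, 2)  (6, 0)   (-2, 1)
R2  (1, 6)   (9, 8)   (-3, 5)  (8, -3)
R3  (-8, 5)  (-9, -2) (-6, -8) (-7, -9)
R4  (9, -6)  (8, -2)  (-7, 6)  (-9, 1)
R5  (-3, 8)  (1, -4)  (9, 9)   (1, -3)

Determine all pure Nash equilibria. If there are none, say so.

(R1, b1): Player 1 can switch to R4 (6 → 9). Not NE.
(R1, b2): Player 1 can switch to R2 (-4 → 9). Not NE.
(R1, b3): Player 1 can switch to R5 (6 → 9). Not NE.
(R1, b4): Player 1 can switch to R2 (-2 → 8). Not NE.
(R2, b1): Player 1 can switch to R1 (1 → 6). Not NE.
(R2, b2): Player 1 gets 9, best alternative 8; Player 2 gets 8, best alternative 6. No profitable deviation — NE.
(R2, b3): Player 1 can switch to R1 (-3 → 6). Not NE.
(R5, b3): Player 1 gets 9, best alternative 6; Player 2 gets 9, best alternative 8. No profitable deviation — NE.
(The remaining 12 profiles each have a profitable deviation by the same check.)

Pure-strategy Nash equilibria: (R2, b2), (R5, b3)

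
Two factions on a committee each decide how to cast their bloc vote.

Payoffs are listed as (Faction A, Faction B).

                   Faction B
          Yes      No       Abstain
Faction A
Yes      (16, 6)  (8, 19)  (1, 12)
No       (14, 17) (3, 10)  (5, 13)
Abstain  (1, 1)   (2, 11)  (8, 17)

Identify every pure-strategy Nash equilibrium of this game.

(Yes, Yes): Faction B can switch to No (6 → 19). Not NE.
(Yes, No): Faction A gets 8, best alternative 3; Faction B gets 19, best alternative 12. No profitable deviation — NE.
(Yes, Abstain): Faction A can switch to No (1 → 5). Not NE.
(No, Yes): Faction A can switch to Yes (14 → 16). Not NE.
(No, No): Faction A can switch to Yes (3 → 8). Not NE.
(No, Abstain): Faction A can switch to Abstain (5 → 8). Not NE.
(Abstain, Yes): Faction A can switch to Yes (1 → 16). Not NE.
(Abstain, No): Faction A can switch to Yes (2 → 8). Not NE.
(Abstain, Abstain): Faction A gets 8, best alternative 5; Faction B gets 17, best alternative 11. No profitable deviation — NE.

(Yes, No) and (Abstain, Abstain)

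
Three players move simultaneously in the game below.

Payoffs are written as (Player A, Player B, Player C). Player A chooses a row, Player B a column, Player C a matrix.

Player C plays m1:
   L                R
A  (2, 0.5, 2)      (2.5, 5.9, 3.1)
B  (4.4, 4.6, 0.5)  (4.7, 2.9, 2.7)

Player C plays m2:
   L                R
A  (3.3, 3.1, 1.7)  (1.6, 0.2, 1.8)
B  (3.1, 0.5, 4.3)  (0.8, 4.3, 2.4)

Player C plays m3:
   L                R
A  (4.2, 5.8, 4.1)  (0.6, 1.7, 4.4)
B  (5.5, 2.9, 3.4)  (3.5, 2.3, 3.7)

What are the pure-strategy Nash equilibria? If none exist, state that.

(A, L, m1): Player A can switch to B (2 → 4.4). Not NE.
(A, L, m2): Player C can switch to m1 (1.7 → 2). Not NE.
(A, L, m3): Player A can switch to B (4.2 → 5.5). Not NE.
(A, R, m1): Player A can switch to B (2.5 → 4.7). Not NE.
(A, R, m2): Player B can switch to L (0.2 → 3.1). Not NE.
(A, R, m3): Player A can switch to B (0.6 → 3.5). Not NE.
(B, L, m1): Player C can switch to m2 (0.5 → 4.3). Not NE.
(B, L, m2): Player A can switch to A (3.1 → 3.3). Not NE.
(B, L, m3): Player C can switch to m2 (3.4 → 4.3). Not NE.
(B, R, m1): Player B can switch to L (2.9 → 4.6). Not NE.
(B, R, m2): Player A can switch to A (0.8 → 1.6). Not NE.
(B, R, m3): Player B can switch to L (2.3 → 2.9). Not NE.

none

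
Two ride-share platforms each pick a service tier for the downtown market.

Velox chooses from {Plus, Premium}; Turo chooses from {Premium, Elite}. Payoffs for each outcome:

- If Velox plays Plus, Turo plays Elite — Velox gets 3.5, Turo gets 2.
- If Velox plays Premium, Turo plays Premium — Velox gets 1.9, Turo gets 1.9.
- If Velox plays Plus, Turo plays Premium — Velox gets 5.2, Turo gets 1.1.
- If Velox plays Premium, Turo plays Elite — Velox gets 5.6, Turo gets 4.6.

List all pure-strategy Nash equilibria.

Pure NE: (Premium, Elite)

Velox against Premium: payoffs 5.2, 1.9 → best response Plus.
Velox against Elite: payoffs 3.5, 5.6 → best response Premium.
Turo against Plus: payoffs 1.1, 2 → best response Elite.
Turo against Premium: payoffs 1.9, 4.6 → best response Elite.
Mutual best responses: (Premium, Elite).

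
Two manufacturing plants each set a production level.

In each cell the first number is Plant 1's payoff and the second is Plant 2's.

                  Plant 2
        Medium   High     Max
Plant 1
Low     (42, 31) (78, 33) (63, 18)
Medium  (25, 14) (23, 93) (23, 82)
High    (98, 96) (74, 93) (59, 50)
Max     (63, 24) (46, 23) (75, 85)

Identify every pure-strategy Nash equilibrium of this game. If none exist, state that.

(Low, High) and (High, Medium) and (Max, Max)

(Low, Medium): Plant 1 can switch to High (42 → 98). Not NE.
(Low, High): Plant 1 gets 78, best alternative 74; Plant 2 gets 33, best alternative 31. No profitable deviation — NE.
(Low, Max): Plant 1 can switch to Max (63 → 75). Not NE.
(Medium, Medium): Plant 1 can switch to Low (25 → 42). Not NE.
(Medium, High): Plant 1 can switch to Low (23 → 78). Not NE.
(Medium, Max): Plant 1 can switch to Low (23 → 63). Not NE.
(High, Medium): Plant 1 gets 98, best alternative 63; Plant 2 gets 96, best alternative 93. No profitable deviation — NE.
(High, High): Plant 1 can switch to Low (74 → 78). Not NE.
(High, Max): Plant 1 can switch to Low (59 → 63). Not NE.
(Max, Medium): Plant 1 can switch to High (63 → 98). Not NE.
(Max, Max): Plant 1 gets 75, best alternative 63; Plant 2 gets 85, best alternative 24. No profitable deviation — NE.
(The remaining 1 profile has a profitable deviation by the same check.)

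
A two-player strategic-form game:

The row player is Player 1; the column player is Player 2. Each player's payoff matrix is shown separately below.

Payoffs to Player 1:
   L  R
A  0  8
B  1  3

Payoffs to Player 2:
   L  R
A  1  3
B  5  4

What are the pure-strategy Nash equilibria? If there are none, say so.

Pure-strategy Nash equilibria: (A, R), (B, L)

(A, L): Player 1 can switch to B (0 → 1). Not NE.
(A, R): Player 1 gets 8, best alternative 3; Player 2 gets 3, best alternative 1. No profitable deviation — NE.
(B, L): Player 1 gets 1, best alternative 0; Player 2 gets 5, best alternative 4. No profitable deviation — NE.
(B, R): Player 1 can switch to A (3 → 8). Not NE.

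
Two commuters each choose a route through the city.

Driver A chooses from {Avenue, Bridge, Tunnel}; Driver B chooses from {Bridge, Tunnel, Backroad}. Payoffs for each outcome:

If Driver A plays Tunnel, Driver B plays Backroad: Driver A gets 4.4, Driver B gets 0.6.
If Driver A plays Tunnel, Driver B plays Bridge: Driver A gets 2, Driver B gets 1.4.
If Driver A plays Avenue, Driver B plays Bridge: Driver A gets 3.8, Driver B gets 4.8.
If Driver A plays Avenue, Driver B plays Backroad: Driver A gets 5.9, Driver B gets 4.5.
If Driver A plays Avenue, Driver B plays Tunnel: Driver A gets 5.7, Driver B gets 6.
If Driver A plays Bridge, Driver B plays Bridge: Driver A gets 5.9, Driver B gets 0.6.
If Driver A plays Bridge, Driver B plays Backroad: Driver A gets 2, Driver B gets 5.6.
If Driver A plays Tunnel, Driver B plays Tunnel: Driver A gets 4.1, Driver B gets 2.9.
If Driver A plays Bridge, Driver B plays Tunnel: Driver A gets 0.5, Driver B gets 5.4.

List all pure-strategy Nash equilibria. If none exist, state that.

Pure NE: (Avenue, Tunnel)

For each player, find the best response to each opponent profile; mutual best responses are the pure NE.
Driver A against Bridge: payoffs 3.8, 5.9, 2 → best response Bridge.
Driver A against Tunnel: payoffs 5.7, 0.5, 4.1 → best response Avenue.
Driver A against Backroad: payoffs 5.9, 2, 4.4 → best response Avenue.
Driver B against Avenue: payoffs 4.8, 6, 4.5 → best response Tunnel.
Driver B against Bridge: payoffs 0.6, 5.4, 5.6 → best response Backroad.
Driver B against Tunnel: payoffs 1.4, 2.9, 0.6 → best response Tunnel.
Mutual best responses: (Avenue, Tunnel).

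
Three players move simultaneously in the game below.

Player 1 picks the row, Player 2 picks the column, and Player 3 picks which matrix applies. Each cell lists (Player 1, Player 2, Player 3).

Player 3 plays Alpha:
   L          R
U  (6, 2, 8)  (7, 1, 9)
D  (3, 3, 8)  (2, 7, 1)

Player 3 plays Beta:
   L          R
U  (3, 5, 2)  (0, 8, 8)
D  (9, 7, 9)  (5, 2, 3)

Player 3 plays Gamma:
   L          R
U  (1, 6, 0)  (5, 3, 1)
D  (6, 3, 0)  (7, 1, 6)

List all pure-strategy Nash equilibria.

Mark each player's best response to every combination of opponents' strategies; a profile where every player is best-responding is a pure Nash equilibrium.
Player 1 against (L, Alpha): payoffs 6, 3 → best response U.
Player 1 against (L, Beta): payoffs 3, 9 → best response D.
Player 1 against (L, Gamma): payoffs 1, 6 → best response D.
Player 1 against (R, Alpha): payoffs 7, 2 → best response U.
Player 1 against (R, Beta): payoffs 0, 5 → best response D.
Player 1 against (R, Gamma): payoffs 5, 7 → best response D.
Player 2 against (U, Alpha): payoffs 2, 1 → best response L.
Player 2 against (U, Beta): payoffs 5, 8 → best response R.
Player 2 against (U, Gamma): payoffs 6, 3 → best response L.
Player 2 against (D, Alpha): payoffs 3, 7 → best response R.
Player 2 against (D, Beta): payoffs 7, 2 → best response L.
Player 2 against (D, Gamma): payoffs 3, 1 → best response L.
Player 3 against (U, L): payoffs 8, 2, 0 → best response Alpha.
Player 3 against (U, R): payoffs 9, 8, 1 → best response Alpha.
Player 3 against (D, L): payoffs 8, 9, 0 → best response Beta.
Player 3 against (D, R): payoffs 1, 3, 6 → best response Gamma.
Mutual best responses: (U, L, Alpha); (D, L, Beta).

The pure Nash equilibria are (U, L, Alpha); (D, L, Beta).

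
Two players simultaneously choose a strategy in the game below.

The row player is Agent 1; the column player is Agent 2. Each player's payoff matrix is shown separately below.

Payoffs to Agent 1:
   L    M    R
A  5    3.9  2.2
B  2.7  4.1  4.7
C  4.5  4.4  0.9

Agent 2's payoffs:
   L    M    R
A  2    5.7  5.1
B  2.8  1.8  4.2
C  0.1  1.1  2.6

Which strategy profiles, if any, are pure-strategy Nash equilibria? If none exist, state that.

(B, R)

Agent 1 against L: payoffs 5, 2.7, 4.5 → best response A.
Agent 1 against M: payoffs 3.9, 4.1, 4.4 → best response C.
Agent 1 against R: payoffs 2.2, 4.7, 0.9 → best response B.
Agent 2 against A: payoffs 2, 5.7, 5.1 → best response M.
Agent 2 against B: payoffs 2.8, 1.8, 4.2 → best response R.
Agent 2 against C: payoffs 0.1, 1.1, 2.6 → best response R.
Mutual best responses: (B, R).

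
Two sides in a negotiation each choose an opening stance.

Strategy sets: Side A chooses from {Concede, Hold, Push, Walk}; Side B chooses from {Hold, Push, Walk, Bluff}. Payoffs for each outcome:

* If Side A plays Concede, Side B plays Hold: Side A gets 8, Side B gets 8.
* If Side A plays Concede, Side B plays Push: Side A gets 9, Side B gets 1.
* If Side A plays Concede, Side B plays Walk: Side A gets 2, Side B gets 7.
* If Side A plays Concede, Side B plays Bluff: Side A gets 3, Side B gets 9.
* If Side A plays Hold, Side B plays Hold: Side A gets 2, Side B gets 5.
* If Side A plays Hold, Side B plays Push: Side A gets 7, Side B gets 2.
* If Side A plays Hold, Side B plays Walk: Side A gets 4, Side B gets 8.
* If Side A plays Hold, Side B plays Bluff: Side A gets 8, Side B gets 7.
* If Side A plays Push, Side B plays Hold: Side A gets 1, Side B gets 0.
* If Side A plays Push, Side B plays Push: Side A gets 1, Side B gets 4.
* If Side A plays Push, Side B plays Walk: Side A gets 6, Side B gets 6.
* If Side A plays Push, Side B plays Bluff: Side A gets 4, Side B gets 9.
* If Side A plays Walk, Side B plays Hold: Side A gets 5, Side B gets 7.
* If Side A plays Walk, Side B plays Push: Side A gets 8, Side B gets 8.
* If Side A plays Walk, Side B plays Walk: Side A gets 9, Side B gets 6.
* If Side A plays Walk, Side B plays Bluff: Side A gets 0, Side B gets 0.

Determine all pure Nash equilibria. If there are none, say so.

This game has no pure Nash equilibrium.

Side A against Hold: payoffs 8, 2, 1, 5 → best response Concede.
Side A against Push: payoffs 9, 7, 1, 8 → best response Concede.
Side A against Walk: payoffs 2, 4, 6, 9 → best response Walk.
Side A against Bluff: payoffs 3, 8, 4, 0 → best response Hold.
Side B against Concede: payoffs 8, 1, 7, 9 → best response Bluff.
Side B against Hold: payoffs 5, 2, 8, 7 → best response Walk.
Side B against Push: payoffs 0, 4, 6, 9 → best response Bluff.
Side B against Walk: payoffs 7, 8, 6, 0 → best response Push.
No profile is a mutual best response for all players.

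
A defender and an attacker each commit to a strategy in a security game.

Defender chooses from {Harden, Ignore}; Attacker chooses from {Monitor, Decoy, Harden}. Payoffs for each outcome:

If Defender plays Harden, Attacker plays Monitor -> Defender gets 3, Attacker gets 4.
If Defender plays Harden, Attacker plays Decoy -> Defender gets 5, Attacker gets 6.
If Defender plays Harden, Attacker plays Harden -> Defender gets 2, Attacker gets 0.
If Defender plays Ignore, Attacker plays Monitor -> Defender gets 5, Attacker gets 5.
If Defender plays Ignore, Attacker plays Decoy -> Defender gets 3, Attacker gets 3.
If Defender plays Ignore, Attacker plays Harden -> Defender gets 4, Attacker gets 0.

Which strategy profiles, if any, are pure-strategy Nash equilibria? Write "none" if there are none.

The pure Nash equilibria are (Harden, Decoy) and (Ignore, Monitor).

Defender against Monitor: payoffs 3, 5 → best response Ignore.
Defender against Decoy: payoffs 5, 3 → best response Harden.
Defender against Harden: payoffs 2, 4 → best response Ignore.
Attacker against Harden: payoffs 4, 6, 0 → best response Decoy.
Attacker against Ignore: payoffs 5, 3, 0 → best response Monitor.
Mutual best responses: (Harden, Decoy); (Ignore, Monitor).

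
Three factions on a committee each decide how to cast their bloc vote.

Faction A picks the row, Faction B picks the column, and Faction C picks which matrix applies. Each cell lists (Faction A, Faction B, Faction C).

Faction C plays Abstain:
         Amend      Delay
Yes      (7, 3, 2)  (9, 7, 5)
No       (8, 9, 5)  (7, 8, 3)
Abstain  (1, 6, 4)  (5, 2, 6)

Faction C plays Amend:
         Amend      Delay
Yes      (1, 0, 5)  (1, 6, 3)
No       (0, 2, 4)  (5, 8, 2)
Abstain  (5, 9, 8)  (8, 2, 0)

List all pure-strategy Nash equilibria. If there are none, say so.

(Yes, Delay, Abstain) and (No, Amend, Abstain) and (Abstain, Amend, Amend)

For each player, find the best response to each opponent profile; mutual best responses are the pure NE.
Faction A against (Amend, Abstain): payoffs 7, 8, 1 → best response No.
Faction A against (Amend, Amend): payoffs 1, 0, 5 → best response Abstain.
Faction A against (Delay, Abstain): payoffs 9, 7, 5 → best response Yes.
Faction A against (Delay, Amend): payoffs 1, 5, 8 → best response Abstain.
Faction B against (Yes, Abstain): payoffs 3, 7 → best response Delay.
Faction B against (Yes, Amend): payoffs 0, 6 → best response Delay.
Faction B against (No, Abstain): payoffs 9, 8 → best response Amend.
Faction B against (No, Amend): payoffs 2, 8 → best response Delay.
Faction B against (Abstain, Abstain): payoffs 6, 2 → best response Amend.
Faction B against (Abstain, Amend): payoffs 9, 2 → best response Amend.
Faction C against (Yes, Amend): payoffs 2, 5 → best response Amend.
Faction C against (Yes, Delay): payoffs 5, 3 → best response Abstain.
Faction C against (No, Amend): payoffs 5, 4 → best response Abstain.
Faction C against (No, Delay): payoffs 3, 2 → best response Abstain.
Faction C against (Abstain, Amend): payoffs 4, 8 → best response Amend.
Faction C against (Abstain, Delay): payoffs 6, 0 → best response Abstain.
Mutual best responses: (Yes, Delay, Abstain); (No, Amend, Abstain); (Abstain, Amend, Amend).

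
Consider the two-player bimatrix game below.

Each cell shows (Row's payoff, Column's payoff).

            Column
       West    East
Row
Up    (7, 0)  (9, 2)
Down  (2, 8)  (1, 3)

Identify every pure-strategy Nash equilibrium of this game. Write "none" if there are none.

Row against West: payoffs 7, 2 → best response Up.
Row against East: payoffs 9, 1 → best response Up.
Column against Up: payoffs 0, 2 → best response East.
Column against Down: payoffs 8, 3 → best response West.
Mutual best responses: (Up, East).

Pure NE: (Up, East)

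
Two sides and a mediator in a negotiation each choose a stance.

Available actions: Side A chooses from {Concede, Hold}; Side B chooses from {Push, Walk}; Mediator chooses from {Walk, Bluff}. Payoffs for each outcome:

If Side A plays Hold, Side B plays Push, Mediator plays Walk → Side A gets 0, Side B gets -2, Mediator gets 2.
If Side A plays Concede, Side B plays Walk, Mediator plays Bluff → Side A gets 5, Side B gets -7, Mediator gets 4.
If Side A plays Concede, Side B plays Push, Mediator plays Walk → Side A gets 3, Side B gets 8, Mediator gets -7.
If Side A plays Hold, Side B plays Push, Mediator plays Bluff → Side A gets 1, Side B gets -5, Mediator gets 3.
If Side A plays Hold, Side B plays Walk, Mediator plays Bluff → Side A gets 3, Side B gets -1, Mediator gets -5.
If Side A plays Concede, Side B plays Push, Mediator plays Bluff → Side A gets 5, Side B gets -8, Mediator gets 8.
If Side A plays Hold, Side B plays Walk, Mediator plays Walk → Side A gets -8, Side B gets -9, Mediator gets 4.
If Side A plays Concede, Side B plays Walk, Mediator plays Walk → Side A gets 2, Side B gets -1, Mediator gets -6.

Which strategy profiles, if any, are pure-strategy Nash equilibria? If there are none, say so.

(Concede, Push, Walk): Mediator can switch to Bluff (-7 → 8). Not NE.
(Concede, Push, Bluff): Side B can switch to Walk (-8 → -7). Not NE.
(Concede, Walk, Walk): Side B can switch to Push (-1 → 8). Not NE.
(Concede, Walk, Bluff): Side A gets 5, best alternative 3; Side B gets -7, best alternative -8; Mediator gets 4, best alternative -6. No profitable deviation — NE.
(Hold, Push, Walk): Side A can switch to Concede (0 → 3). Not NE.
(Hold, Push, Bluff): Side A can switch to Concede (1 → 5). Not NE.
(Hold, Walk, Walk): Side A can switch to Concede (-8 → 2). Not NE.
(Hold, Walk, Bluff): Side A can switch to Concede (3 → 5). Not NE.

The unique pure-strategy Nash equilibrium is (Concede, Walk, Bluff).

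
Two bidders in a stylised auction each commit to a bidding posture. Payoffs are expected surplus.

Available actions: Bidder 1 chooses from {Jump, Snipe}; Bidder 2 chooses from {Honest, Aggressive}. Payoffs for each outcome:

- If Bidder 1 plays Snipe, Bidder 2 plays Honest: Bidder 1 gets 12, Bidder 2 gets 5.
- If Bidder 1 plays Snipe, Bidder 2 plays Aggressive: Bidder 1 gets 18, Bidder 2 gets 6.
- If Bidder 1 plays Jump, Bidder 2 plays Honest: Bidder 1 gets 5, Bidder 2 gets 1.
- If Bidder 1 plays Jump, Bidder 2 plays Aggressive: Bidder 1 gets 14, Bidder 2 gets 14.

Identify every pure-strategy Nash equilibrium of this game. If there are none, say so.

Pure NE: (Snipe, Aggressive)

For each player, find the best response to each opponent profile; mutual best responses are the pure NE.
Bidder 1 against Honest: payoffs 5, 12 → best response Snipe.
Bidder 1 against Aggressive: payoffs 14, 18 → best response Snipe.
Bidder 2 against Jump: payoffs 1, 14 → best response Aggressive.
Bidder 2 against Snipe: payoffs 5, 6 → best response Aggressive.
Mutual best responses: (Snipe, Aggressive).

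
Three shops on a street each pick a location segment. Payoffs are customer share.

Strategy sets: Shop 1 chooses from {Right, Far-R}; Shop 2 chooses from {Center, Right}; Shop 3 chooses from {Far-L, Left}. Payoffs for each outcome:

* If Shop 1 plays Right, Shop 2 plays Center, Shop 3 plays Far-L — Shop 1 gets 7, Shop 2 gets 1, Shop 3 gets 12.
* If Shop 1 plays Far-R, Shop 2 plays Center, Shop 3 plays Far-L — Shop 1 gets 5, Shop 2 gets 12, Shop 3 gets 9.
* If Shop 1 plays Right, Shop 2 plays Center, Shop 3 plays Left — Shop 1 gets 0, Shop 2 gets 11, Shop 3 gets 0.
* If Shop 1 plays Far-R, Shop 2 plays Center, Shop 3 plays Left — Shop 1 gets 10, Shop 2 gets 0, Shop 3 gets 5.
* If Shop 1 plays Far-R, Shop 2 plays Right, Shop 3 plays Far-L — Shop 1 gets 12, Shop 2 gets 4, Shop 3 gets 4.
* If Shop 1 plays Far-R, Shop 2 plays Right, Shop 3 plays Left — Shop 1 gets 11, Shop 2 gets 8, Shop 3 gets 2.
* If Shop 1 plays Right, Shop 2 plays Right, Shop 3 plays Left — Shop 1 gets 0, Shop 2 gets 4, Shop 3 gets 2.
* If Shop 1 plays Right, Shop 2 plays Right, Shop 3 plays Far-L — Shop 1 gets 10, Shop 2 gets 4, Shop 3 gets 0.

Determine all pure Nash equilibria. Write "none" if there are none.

Mark each player's best response to every combination of opponents' strategies; a profile where every player is best-responding is a pure Nash equilibrium.
Shop 1 against (Center, Far-L): payoffs 7, 5 → best response Right.
Shop 1 against (Center, Left): payoffs 0, 10 → best response Far-R.
Shop 1 against (Right, Far-L): payoffs 10, 12 → best response Far-R.
Shop 1 against (Right, Left): payoffs 0, 11 → best response Far-R.
Shop 2 against (Right, Far-L): payoffs 1, 4 → best response Right.
Shop 2 against (Right, Left): payoffs 11, 4 → best response Center.
Shop 2 against (Far-R, Far-L): payoffs 12, 4 → best response Center.
Shop 2 against (Far-R, Left): payoffs 0, 8 → best response Right.
Shop 3 against (Right, Center): payoffs 12, 0 → best response Far-L.
Shop 3 against (Right, Right): payoffs 0, 2 → best response Left.
Shop 3 against (Far-R, Center): payoffs 9, 5 → best response Far-L.
Shop 3 against (Far-R, Right): payoffs 4, 2 → best response Far-L.
No profile is a mutual best response for all players.

This game has no pure Nash equilibrium.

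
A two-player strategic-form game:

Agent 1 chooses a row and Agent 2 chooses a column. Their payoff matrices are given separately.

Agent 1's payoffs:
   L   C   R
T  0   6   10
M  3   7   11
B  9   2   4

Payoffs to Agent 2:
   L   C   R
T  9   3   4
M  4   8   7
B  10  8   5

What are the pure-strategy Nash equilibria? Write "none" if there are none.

Mark each player's best response to every combination of opponents' strategies; a profile where every player is best-responding is a pure Nash equilibrium.
Agent 1 against L: payoffs 0, 3, 9 → best response B.
Agent 1 against C: payoffs 6, 7, 2 → best response M.
Agent 1 against R: payoffs 10, 11, 4 → best response M.
Agent 2 against T: payoffs 9, 3, 4 → best response L.
Agent 2 against M: payoffs 4, 8, 7 → best response C.
Agent 2 against B: payoffs 10, 8, 5 → best response L.
Mutual best responses: (M, C); (B, L).

Pure-strategy Nash equilibria: (M, C), (B, L)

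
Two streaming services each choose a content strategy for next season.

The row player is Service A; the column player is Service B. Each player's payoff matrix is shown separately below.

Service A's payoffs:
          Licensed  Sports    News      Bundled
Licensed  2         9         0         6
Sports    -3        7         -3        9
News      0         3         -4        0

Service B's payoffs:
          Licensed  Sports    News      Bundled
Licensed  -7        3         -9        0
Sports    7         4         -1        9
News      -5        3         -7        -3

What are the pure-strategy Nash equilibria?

Pure-strategy Nash equilibria: (Licensed, Sports) and (Sports, Bundled)

(Licensed, Licensed): Service B can switch to Sports (-7 → 3). Not NE.
(Licensed, Sports): Service A gets 9, best alternative 7; Service B gets 3, best alternative 0. No profitable deviation — NE.
(Licensed, News): Service B can switch to Licensed (-9 → -7). Not NE.
(Licensed, Bundled): Service A can switch to Sports (6 → 9). Not NE.
(Sports, Licensed): Service A can switch to Licensed (-3 → 2). Not NE.
(Sports, Sports): Service A can switch to Licensed (7 → 9). Not NE.
(Sports, News): Service A can switch to Licensed (-3 → 0). Not NE.
(Sports, Bundled): Service A gets 9, best alternative 6; Service B gets 9, best alternative 7. No profitable deviation — NE.
(News, Licensed): Service A can switch to Licensed (0 → 2). Not NE.
(News, Sports): Service A can switch to Licensed (3 → 9). Not NE.
(The remaining 2 profiles each have a profitable deviation by the same check.)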